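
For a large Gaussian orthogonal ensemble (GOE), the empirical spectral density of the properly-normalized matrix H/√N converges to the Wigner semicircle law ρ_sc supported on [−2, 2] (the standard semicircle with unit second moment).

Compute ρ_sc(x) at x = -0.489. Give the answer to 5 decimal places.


ρ_sc(x) = (1/(2π)) √(4 − x²). With x = -0.489:
  4 − x² = 4 − (-0.489)² = 4 − 0.239121 = 3.760879.
  √(4 − x²) = 1.939299.
  1/(2π) = 0.159155.
  ρ_sc(-0.489) = 0.159155 · 1.939299 = 0.308649.

Rounded to 5 decimal places: ρ_sc(-0.489) ≈ 0.30865.


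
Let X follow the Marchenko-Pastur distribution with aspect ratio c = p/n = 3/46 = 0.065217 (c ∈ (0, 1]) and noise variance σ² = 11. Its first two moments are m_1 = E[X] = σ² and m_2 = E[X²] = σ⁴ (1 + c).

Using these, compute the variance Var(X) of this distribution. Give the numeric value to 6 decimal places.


m_1 = E[X] = σ² = 11, so m_1² = 121.
m_2 = E[X²] = σ⁴ (1 + c) = 121 · (1 + 0.065217) = 121 · 1.065217 = 128.891304.
(Note m_2 − m_1² simplifies to c · σ⁴ = 0.065217 · 121.)

Var(X) = m_2 − m_1² = 128.891304 − 121 = 7.891304.


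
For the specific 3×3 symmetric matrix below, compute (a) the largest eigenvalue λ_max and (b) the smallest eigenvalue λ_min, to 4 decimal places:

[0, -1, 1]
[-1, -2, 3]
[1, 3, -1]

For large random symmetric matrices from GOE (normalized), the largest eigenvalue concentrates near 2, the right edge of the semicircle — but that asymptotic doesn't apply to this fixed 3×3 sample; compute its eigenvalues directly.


Since M is real symmetric, all three eigenvalues are real; they are the roots of det(λI − M) = λ³ − (tr M) λ² + s λ − det M, where s is the sum of the principal 2×2 minors.
tr M = 0 + (-2) + (-1) = -3.
s = (0·(-2) − (-1)²) + (0·(-1) − 1²) + ((-2)·(-1) − 3²) = -1 + (-1) + (-7) = -9.
det M (expand along row 1) = 0·(-7) − (-1)·(-2) + 1·(-1) = -3.
Characteristic polynomial: λ³ + 3λ² − 9λ + 3 = 0.
Substitute λ = y + (tr M)/3 = y − 1.000000 to remove the quadratic term: y³ + p·y + q = 0 with p = s − (tr M)²/3 = -12.000000 and q = −2(tr M)³/27 + (tr M)·s/3 − det M = 14.000000.
Three real roots ⇒ use the trigonometric (Viète) form: r = 2√(−p/3) = 4.000000, φ = arccos(3q/(p·r)) = arccos(-0.875000) = 2.636232 rad.
y_k = r·cos(φ/3 − 2πk/3) for k = 0, 1, 2 gives y = 2.552475, 1.390906, -3.943381.
λ_k = y_k − 1.000000 gives λ = 1.5525, 0.3909, -4.9434 (check: the sum is -3.0000 = tr M).

Hence λ_max = 1.5525 and λ_min = -4.9434.


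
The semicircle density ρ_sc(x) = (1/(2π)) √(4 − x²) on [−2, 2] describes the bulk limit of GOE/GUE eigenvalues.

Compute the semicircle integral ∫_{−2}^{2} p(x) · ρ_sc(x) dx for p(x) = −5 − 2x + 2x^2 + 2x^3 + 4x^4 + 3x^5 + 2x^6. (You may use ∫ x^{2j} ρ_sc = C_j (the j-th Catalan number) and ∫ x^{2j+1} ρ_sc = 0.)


Write p(x) = Σ a_i x^i, split into monomials and integrate each against ρ_sc separately.
Using ∫ x^{2j} ρ_sc = C_j = (1/(j+1)) C(2j, j) (Catalan numbers) and ∫ x^{2j+1} ρ_sc = 0 (odd monomials vanish by symmetry):
  i = 0 (even): a_0 · C_{0} = -5 · 1 = -5
  i = 1 (odd): ∫ x^1 ρ_sc = 0 (vanishes)
  i = 2 (even): a_2 · C_{1} = 2 · 1 = 2
  i = 3 (odd): ∫ x^3 ρ_sc = 0 (vanishes)
  i = 4 (even): a_4 · C_{2} = 4 · 2 = 8
  i = 5 (odd): ∫ x^5 ρ_sc = 0 (vanishes)
  i = 6 (even): a_6 · C_{3} = 2 · 5 = 10

Summing the contributions: ∫_{−2}^{2} p(x) ρ_sc(x) dx = (-5) + 2 + 8 + 10 = 15.


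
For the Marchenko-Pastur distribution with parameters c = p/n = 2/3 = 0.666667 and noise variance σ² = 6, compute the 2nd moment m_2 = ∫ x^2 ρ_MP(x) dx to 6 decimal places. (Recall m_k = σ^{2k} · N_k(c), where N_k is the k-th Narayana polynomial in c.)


E[X²] = σ⁴ (1 + c) (second MP moment). With σ² = 6 (so σ⁴ = 36) and c = 2/3 = 0.666667: E[X²] = 36 · (1 + 0.666667) = 36 · 1.666667.

So E[X^2] = 60.000000.


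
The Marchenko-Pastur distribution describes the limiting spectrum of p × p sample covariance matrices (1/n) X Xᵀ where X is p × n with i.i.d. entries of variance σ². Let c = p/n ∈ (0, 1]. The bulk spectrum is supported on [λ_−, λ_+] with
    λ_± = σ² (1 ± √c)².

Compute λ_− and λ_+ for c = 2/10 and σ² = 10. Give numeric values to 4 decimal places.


c = 2/10 = 0.200000; √c = 0.447214.
λ_− = σ² (1 − √c)² = 10 · (1 − 0.447214)² = 10 · (0.552786)² = 3.055728.
λ_+ = σ² (1 + √c)² = 10 · (1 + 0.447214)² = 10 · (1.447214)² = 20.944272.

Rounded to 4 decimal places: λ_− ≈ 3.0557, λ_+ ≈ 20.9443.


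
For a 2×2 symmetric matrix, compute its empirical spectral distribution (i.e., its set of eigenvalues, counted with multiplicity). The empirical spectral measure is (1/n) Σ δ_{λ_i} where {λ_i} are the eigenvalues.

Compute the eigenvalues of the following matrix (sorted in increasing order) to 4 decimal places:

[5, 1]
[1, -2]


Since M is real symmetric, both eigenvalues are real; they are the roots of det(λI − M) = λ² − (tr M) λ + det M.
tr M = 5 + (-2) = 3.
det M = 5·(-2) − 1² = -10 − 1 = -11.
Characteristic polynomial: λ² − 3λ − 11 = 0.
Discriminant Δ = (tr M)² − 4·det M = 9 − (-44) = 53; √Δ = 7.280110.
λ = (tr M ± √Δ)/2 = (3 ± 7.280110)/2, giving (tr M − √Δ)/2 = -2.1401 and (tr M + √Δ)/2 = 5.1401.

Eigenvalues sorted in increasing order: [-2.1401, 5.1401].


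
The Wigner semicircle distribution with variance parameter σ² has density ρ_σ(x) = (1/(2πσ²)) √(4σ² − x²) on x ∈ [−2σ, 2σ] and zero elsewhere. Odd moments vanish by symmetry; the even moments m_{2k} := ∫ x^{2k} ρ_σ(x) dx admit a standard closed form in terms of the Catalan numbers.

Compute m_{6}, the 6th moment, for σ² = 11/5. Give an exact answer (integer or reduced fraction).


By the scaled semicircle moment identity, m_{2k} = σ^{2k} · C_k with k = 3.
C_3 = (1/(k+1)) · C(2k, k) = (1/4) · C(6, 3) = (1/4) · 20 = 5.
σ^{2k} = (σ²)^k = (11/5)^3 = 1331/125.

Therefore m_{6} = σ^{6} · C_3 = (1331/125) · 5 = 1331/25.


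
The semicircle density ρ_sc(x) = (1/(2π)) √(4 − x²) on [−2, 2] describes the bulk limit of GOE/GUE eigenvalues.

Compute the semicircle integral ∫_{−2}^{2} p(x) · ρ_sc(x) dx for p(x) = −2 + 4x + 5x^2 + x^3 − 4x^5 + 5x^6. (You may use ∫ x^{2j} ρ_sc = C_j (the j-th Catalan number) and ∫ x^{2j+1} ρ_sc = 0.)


Write p(x) = Σ a_i x^i, split into monomials and integrate each against ρ_sc separately.
Using ∫ x^{2j} ρ_sc = C_j = (1/(j+1)) C(2j, j) (Catalan numbers) and ∫ x^{2j+1} ρ_sc = 0 (odd monomials vanish by symmetry):
  i = 0 (even): a_0 · C_{0} = -2 · 1 = -2
  i = 1 (odd): ∫ x^1 ρ_sc = 0 (vanishes)
  i = 2 (even): a_2 · C_{1} = 5 · 1 = 5
  i = 3 (odd): ∫ x^3 ρ_sc = 0 (vanishes)
  i = 5 (odd): ∫ x^5 ρ_sc = 0 (vanishes)
  i = 6 (even): a_6 · C_{3} = 5 · 5 = 25

Summing the contributions: ∫_{−2}^{2} p(x) ρ_sc(x) dx = (-2) + 5 + 25 = 28.


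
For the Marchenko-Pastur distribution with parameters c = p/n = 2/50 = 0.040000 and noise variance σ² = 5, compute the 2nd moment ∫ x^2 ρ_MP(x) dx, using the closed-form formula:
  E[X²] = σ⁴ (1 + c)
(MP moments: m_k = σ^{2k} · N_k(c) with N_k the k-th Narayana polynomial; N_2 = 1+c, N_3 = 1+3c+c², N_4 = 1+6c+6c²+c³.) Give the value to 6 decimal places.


E[X²] = σ⁴ (1 + c) (second MP moment). With σ² = 5 (so σ⁴ = 25) and c = 2/50 = 0.040000: E[X²] = 25 · (1 + 0.040000) = 25 · 1.040000.

So E[X^2] = 26.000000.


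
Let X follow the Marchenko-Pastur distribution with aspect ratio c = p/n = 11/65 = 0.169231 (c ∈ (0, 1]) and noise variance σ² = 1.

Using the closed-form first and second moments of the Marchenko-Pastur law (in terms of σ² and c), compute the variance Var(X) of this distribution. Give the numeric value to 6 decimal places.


Recall the MP moments m_1 = E[X] = σ² and m_2 = E[X²] = σ⁴ (1 + c).
m_1 = E[X] = σ² = 1, so m_1² = 1.
m_2 = E[X²] = σ⁴ (1 + c) = 1 · (1 + 0.169231) = 1 · 1.169231 = 1.169231.
(Note m_2 − m_1² simplifies to c · σ⁴ = 0.169231 · 1.)

Var(X) = m_2 − m_1² = 1.169231 − 1 = 0.169231.


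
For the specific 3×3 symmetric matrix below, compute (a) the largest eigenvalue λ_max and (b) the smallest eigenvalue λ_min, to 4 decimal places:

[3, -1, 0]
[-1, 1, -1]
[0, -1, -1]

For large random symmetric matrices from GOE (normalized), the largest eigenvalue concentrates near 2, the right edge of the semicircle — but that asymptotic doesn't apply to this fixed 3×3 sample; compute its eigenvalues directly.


Since M is real symmetric, all three eigenvalues are real; they are the roots of det(λI − M) = λ³ − (tr M) λ² + s λ − det M, where s is the sum of the principal 2×2 minors.
tr M = 3 + 1 + (-1) = 3.
s = (3·1 − (-1)²) + (3·(-1) − 0²) + (1·(-1) − (-1)²) = 2 + (-3) + (-2) = -3.
det M (expand along row 1) = 3·(-2) − (-1)·1 + 0·1 = -5.
Characteristic polynomial: λ³ − 3λ² − 3λ + 5 = 0.
Substitute λ = y + (tr M)/3 = y + 1.000000 to remove the quadratic term: y³ + p·y + q = 0 with p = s − (tr M)²/3 = -6.000000 and q = −2(tr M)³/27 + (tr M)·s/3 − det M = 0.000000.
Three real roots ⇒ use the trigonometric (Viète) form: r = 2√(−p/3) = 2.828427, φ = arccos(3q/(p·r)) = arccos(0.000000) = 1.570796 rad.
y_k = r·cos(φ/3 − 2πk/3) for k = 0, 1, 2 gives y = 2.449490, 0.000000, -2.449490.
λ_k = y_k + 1.000000 gives λ = 3.4495, 1.0000, -1.4495 (check: the sum is 3.0000 = tr M).

Hence λ_max = 3.4495 and λ_min = -1.4495.


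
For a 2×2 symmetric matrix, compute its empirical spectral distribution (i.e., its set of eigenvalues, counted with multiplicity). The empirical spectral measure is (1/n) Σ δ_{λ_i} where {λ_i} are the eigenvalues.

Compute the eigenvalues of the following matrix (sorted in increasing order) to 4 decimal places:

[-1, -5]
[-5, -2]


Since M is real symmetric, both eigenvalues are real; they are the roots of det(λI − M) = λ² − (tr M) λ + det M.
tr M = -1 + (-2) = -3.
det M = (-1)·(-2) − (-5)² = 2 − 25 = -23.
Characteristic polynomial: λ² + 3λ − 23 = 0.
Discriminant Δ = (tr M)² − 4·det M = 9 − (-92) = 101; √Δ = 10.049876.
λ = (tr M ± √Δ)/2 = (-3 ± 10.049876)/2, giving (tr M − √Δ)/2 = -6.5249 and (tr M + √Δ)/2 = 3.5249.

Eigenvalues sorted in increasing order: [-6.5249, 3.5249].


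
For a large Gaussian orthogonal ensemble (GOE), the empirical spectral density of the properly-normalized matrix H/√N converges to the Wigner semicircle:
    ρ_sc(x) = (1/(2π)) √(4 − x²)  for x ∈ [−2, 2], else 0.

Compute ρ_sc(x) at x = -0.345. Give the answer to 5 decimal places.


ρ_sc(x) = (1/(2π)) √(4 − x²). With x = -0.345:
  4 − x² = 4 − (-0.345)² = 4 − 0.119025 = 3.880975.
  √(4 − x²) = 1.970019.
  1/(2π) = 0.159155.
  ρ_sc(-0.345) = 0.159155 · 1.970019 = 0.313538.

Rounded to 5 decimal places: ρ_sc(-0.345) ≈ 0.31354.


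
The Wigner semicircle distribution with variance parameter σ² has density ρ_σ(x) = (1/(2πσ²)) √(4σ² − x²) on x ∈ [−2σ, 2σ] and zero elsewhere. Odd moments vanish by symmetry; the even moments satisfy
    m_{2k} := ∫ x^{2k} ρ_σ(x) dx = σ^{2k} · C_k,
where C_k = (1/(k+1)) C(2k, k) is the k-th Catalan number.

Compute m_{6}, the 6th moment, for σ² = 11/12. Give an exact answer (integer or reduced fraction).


By the scaled semicircle moment identity, m_{2k} = σ^{2k} · C_k with k = 3.
C_3 = (1/(k+1)) · C(2k, k) = (1/4) · C(6, 3) = (1/4) · 20 = 5.
σ^{2k} = (σ²)^k = (11/12)^3 = 1331/1728.

Therefore m_{6} = σ^{6} · C_3 = (1331/1728) · 5 = 6655/1728.


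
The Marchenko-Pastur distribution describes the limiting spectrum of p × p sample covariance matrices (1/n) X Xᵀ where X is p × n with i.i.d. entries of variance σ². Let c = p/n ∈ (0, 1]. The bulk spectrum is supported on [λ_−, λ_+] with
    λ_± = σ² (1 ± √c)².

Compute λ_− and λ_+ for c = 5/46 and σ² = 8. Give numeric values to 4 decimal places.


c = 5/46 = 0.108696; √c = 0.329690.
λ_− = σ² (1 − √c)² = 8 · (1 − 0.329690)² = 8 · (0.670310)² = 3.594521.
λ_+ = σ² (1 + √c)² = 8 · (1 + 0.329690)² = 8 · (1.329690)² = 14.144609.

Rounded to 4 decimal places: λ_− ≈ 3.5945, λ_+ ≈ 14.1446.


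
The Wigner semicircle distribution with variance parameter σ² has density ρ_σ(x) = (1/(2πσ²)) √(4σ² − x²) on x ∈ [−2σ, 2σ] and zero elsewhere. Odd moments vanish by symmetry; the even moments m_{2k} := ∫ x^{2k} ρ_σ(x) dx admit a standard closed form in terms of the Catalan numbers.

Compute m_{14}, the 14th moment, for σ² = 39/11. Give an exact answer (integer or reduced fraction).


By the scaled semicircle moment identity, m_{2k} = σ^{2k} · C_k with k = 7.
C_7 = (1/(k+1)) · C(2k, k) = (1/8) · C(14, 7) = (1/8) · 3432 = 429.
σ^{2k} = (σ²)^k = (39/11)^7 = 137231006679/19487171.

Therefore m_{14} = σ^{14} · C_7 = (137231006679/19487171) · 429 = 5352009260481/1771561.


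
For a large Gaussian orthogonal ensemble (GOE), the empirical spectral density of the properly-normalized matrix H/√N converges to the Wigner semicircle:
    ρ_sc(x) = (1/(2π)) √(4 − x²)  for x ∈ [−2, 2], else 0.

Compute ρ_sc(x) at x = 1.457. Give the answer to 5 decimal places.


ρ_sc(x) = (1/(2π)) √(4 − x²). With x = 1.457:
  4 − x² = 4 − (1.457)² = 4 − 2.122849 = 1.877151.
  √(4 − x²) = 1.370092.
  1/(2π) = 0.159155.
  ρ_sc(1.457) = 0.159155 · 1.370092 = 0.218057.

Rounded to 5 decimal places: ρ_sc(1.457) ≈ 0.21806.


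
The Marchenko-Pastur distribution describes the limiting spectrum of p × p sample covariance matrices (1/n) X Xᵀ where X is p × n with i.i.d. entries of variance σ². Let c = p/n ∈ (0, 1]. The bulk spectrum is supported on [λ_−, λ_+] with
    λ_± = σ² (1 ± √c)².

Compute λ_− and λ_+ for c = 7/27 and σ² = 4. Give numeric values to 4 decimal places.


c = 7/27 = 0.259259; √c = 0.509175.
λ_− = σ² (1 − √c)² = 4 · (1 − 0.509175)² = 4 · (0.490825)² = 0.963636.
λ_+ = σ² (1 + √c)² = 4 · (1 + 0.509175)² = 4 · (1.509175)² = 9.110438.

Rounded to 4 decimal places: λ_− ≈ 0.9636, λ_+ ≈ 9.1104.


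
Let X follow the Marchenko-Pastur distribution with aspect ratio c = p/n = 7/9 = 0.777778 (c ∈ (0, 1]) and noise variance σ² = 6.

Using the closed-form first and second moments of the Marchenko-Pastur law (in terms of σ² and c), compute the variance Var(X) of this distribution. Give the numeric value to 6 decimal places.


Recall the MP moments m_1 = E[X] = σ² and m_2 = E[X²] = σ⁴ (1 + c).
m_1 = E[X] = σ² = 6, so m_1² = 36.
m_2 = E[X²] = σ⁴ (1 + c) = 36 · (1 + 0.777778) = 36 · 1.777778 = 64.000000.
(Note m_2 − m_1² simplifies to c · σ⁴ = 0.777778 · 36.)

Var(X) = m_2 − m_1² = 64.000000 − 36 = 28.000000.


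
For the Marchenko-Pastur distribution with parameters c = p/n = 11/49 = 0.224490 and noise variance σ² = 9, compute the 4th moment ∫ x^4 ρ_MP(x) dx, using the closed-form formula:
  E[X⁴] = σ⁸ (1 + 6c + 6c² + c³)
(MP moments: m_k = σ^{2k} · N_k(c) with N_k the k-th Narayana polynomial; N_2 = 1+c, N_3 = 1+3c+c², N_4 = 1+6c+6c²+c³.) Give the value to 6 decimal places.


E[X⁴] = σ⁸ (1 + 6c + 6c² + c³) (fourth MP moment). With σ² = 9 (so σ⁸ = 6561) and c = 11/49 = 0.224490: E[X⁴] = 6561 · (1 + 6·0.224490 + 6·(0.224490)² + (0.224490)³) = 6561 · 2.660626.

So E[X^4] = 17456.367840.


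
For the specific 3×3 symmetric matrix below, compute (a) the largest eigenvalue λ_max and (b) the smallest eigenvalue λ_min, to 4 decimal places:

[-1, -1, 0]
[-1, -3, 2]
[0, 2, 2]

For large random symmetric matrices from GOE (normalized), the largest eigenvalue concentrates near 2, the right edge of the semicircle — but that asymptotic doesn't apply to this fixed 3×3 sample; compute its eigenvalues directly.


Since M is real symmetric, all three eigenvalues are real; they are the roots of det(λI − M) = λ³ − (tr M) λ² + s λ − det M, where s is the sum of the principal 2×2 minors.
tr M = -1 + (-3) + 2 = -2.
s = ((-1)·(-3) − (-1)²) + ((-1)·2 − 0²) + ((-3)·2 − 2²) = 2 + (-2) + (-10) = -10.
det M (expand along row 1) = (-1)·(-10) − (-1)·(-2) + 0·(-2) = 8.
Characteristic polynomial: λ³ + 2λ² − 10λ − 8 = 0.
Substitute λ = y + (tr M)/3 = y − 0.666667 to remove the quadratic term: y³ + p·y + q = 0 with p = s − (tr M)²/3 = -11.333333 and q = −2(tr M)³/27 + (tr M)·s/3 − det M = -0.740741.
Three real roots ⇒ use the trigonometric (Viète) form: r = 2√(−p/3) = 3.887301, φ = arccos(3q/(p·r)) = arccos(0.050441) = 1.520334 rad.
y_k = r·cos(φ/3 − 2πk/3) for k = 0, 1, 2 gives y = 3.398717, -0.065384, -3.333333.
λ_k = y_k − 0.666667 gives λ = 2.7321, -0.7321, -4.0000 (check: the sum is -2.0000 = tr M).

Hence λ_max = 2.7321 and λ_min = -4.0000.


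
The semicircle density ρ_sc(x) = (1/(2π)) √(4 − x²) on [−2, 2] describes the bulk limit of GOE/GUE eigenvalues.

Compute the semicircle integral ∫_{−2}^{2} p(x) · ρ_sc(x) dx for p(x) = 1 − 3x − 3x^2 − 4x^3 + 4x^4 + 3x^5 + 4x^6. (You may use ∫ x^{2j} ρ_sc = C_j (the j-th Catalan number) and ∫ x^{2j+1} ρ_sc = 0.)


Write p(x) = Σ a_i x^i, split into monomials and integrate each against ρ_sc separately.
Using ∫ x^{2j} ρ_sc = C_j = (1/(j+1)) C(2j, j) (Catalan numbers) and ∫ x^{2j+1} ρ_sc = 0 (odd monomials vanish by symmetry):
  i = 0 (even): a_0 · C_{0} = 1 · 1 = 1
  i = 1 (odd): ∫ x^1 ρ_sc = 0 (vanishes)
  i = 2 (even): a_2 · C_{1} = -3 · 1 = -3
  i = 3 (odd): ∫ x^3 ρ_sc = 0 (vanishes)
  i = 4 (even): a_4 · C_{2} = 4 · 2 = 8
  i = 5 (odd): ∫ x^5 ρ_sc = 0 (vanishes)
  i = 6 (even): a_6 · C_{3} = 4 · 5 = 20

Summing the contributions: ∫_{−2}^{2} p(x) ρ_sc(x) dx = 1 + (-3) + 8 + 20 = 26.


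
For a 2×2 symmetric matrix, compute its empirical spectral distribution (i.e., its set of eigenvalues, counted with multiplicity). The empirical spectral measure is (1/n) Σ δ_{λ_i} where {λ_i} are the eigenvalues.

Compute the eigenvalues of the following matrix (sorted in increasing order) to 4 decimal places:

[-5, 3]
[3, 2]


Since M is real symmetric, both eigenvalues are real; they are the roots of det(λI − M) = λ² − (tr M) λ + det M.
tr M = -5 + 2 = -3.
det M = (-5)·2 − 3² = -10 − 9 = -19.
Characteristic polynomial: λ² + 3λ − 19 = 0.
Discriminant Δ = (tr M)² − 4·det M = 9 − (-76) = 85; √Δ = 9.219544.
λ = (tr M ± √Δ)/2 = (-3 ± 9.219544)/2, giving (tr M − √Δ)/2 = -6.1098 and (tr M + √Δ)/2 = 3.1098.

Eigenvalues sorted in increasing order: [-6.1098, 3.1098].


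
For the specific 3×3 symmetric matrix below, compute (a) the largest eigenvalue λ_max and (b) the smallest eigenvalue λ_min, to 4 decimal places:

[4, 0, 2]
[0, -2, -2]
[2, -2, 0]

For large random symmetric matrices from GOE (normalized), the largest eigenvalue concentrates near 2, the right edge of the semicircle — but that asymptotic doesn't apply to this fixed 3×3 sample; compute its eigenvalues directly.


Since M is real symmetric, all three eigenvalues are real; they are the roots of det(λI − M) = λ³ − (tr M) λ² + s λ − det M, where s is the sum of the principal 2×2 minors.
tr M = 4 + (-2) + 0 = 2.
s = (4·(-2) − 0²) + (4·0 − 2²) + ((-2)·0 − (-2)²) = -8 + (-4) + (-4) = -16.
det M (expand along row 1) = 4·(-4) − 0·4 + 2·4 = -8.
Characteristic polynomial: λ³ − 2λ² − 16λ + 8 = 0.
Substitute λ = y + (tr M)/3 = y + 0.666667 to remove the quadratic term: y³ + p·y + q = 0 with p = s − (tr M)²/3 = -17.333333 and q = −2(tr M)³/27 + (tr M)·s/3 − det M = -3.259259.
Three real roots ⇒ use the trigonometric (Viète) form: r = 2√(−p/3) = 4.807402, φ = arccos(3q/(p·r)) = arccos(0.117340) = 1.453185 rad.
y_k = r·cos(φ/3 − 2πk/3) for k = 0, 1, 2 gives y = 4.254343, -0.188420, -4.065923.
λ_k = y_k + 0.666667 gives λ = 4.9210, 0.4782, -3.3993 (check: the sum is 2.0000 = tr M).

Hence λ_max = 4.9210 and λ_min = -3.3993.


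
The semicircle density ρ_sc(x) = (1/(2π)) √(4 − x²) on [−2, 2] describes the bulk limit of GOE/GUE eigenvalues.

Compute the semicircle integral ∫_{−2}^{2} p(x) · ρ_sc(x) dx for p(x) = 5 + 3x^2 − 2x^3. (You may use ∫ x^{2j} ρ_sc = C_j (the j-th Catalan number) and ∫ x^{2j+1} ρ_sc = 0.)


Write p(x) = Σ a_i x^i, split into monomials and integrate each against ρ_sc separately.
Using ∫ x^{2j} ρ_sc = C_j = (1/(j+1)) C(2j, j) (Catalan numbers) and ∫ x^{2j+1} ρ_sc = 0 (odd monomials vanish by symmetry):
  i = 0 (even): a_0 · C_{0} = 5 · 1 = 5
  i = 2 (even): a_2 · C_{1} = 3 · 1 = 3
  i = 3 (odd): ∫ x^3 ρ_sc = 0 (vanishes)

Summing the contributions: ∫_{−2}^{2} p(x) ρ_sc(x) dx = 5 + 3 = 8.


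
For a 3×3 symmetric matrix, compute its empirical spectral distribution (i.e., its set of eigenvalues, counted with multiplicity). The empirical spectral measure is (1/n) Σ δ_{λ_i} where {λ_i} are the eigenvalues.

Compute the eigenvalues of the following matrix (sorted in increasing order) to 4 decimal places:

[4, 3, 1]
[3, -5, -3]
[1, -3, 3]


Since M is real symmetric, all three eigenvalues are real; they are the roots of det(λI − M) = λ³ − (tr M) λ² + s λ − det M, where s is the sum of the principal 2×2 minors.
tr M = 4 + (-5) + 3 = 2.
s = (4·(-5) − 3²) + (4·3 − 1²) + ((-5)·3 − (-3)²) = -29 + 11 + (-24) = -42.
det M (expand along row 1) = 4·(-24) − 3·12 + 1·(-4) = -136.
Characteristic polynomial: λ³ − 2λ² − 42λ + 136 = 0.
Substitute λ = y + (tr M)/3 = y + 0.666667 to remove the quadratic term: y³ + p·y + q = 0 with p = s − (tr M)²/3 = -43.333333 and q = −2(tr M)³/27 + (tr M)·s/3 − det M = 107.407407.
Three real roots ⇒ use the trigonometric (Viète) form: r = 2√(−p/3) = 7.601170, φ = arccos(3q/(p·r)) = arccos(-0.978257) = 2.932680 rad.
y_k = r·cos(φ/3 − 2πk/3) for k = 0, 1, 2 gives y = 4.249413, 3.333333, -7.582746.
λ_k = y_k + 0.666667 gives λ = 4.9161, 4.0000, -6.9161 (check: the sum is 2.0000 = tr M).

Eigenvalues sorted in increasing order: [-6.9161, 4.0000, 4.9161].


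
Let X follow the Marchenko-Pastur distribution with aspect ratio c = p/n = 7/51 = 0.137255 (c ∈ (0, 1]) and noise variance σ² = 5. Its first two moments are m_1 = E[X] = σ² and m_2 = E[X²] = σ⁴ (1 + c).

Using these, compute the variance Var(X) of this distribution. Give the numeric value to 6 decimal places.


m_1 = E[X] = σ² = 5, so m_1² = 25.
m_2 = E[X²] = σ⁴ (1 + c) = 25 · (1 + 0.137255) = 25 · 1.137255 = 28.431373.
(Note m_2 − m_1² simplifies to c · σ⁴ = 0.137255 · 25.)

Var(X) = m_2 − m_1² = 28.431373 − 25 = 3.431373.


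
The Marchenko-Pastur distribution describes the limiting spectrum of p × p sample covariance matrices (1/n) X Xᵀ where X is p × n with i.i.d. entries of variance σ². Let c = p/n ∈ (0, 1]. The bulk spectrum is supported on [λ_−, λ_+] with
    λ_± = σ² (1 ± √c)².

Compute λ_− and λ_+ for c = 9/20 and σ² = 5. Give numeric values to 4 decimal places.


c = 9/20 = 0.450000; √c = 0.670820.
λ_− = σ² (1 − √c)² = 5 · (1 − 0.670820)² = 5 · (0.329180)² = 0.541796.
λ_+ = σ² (1 + √c)² = 5 · (1 + 0.670820)² = 5 · (1.670820)² = 13.958204.

Rounded to 4 decimal places: λ_− ≈ 0.5418, λ_+ ≈ 13.9582.


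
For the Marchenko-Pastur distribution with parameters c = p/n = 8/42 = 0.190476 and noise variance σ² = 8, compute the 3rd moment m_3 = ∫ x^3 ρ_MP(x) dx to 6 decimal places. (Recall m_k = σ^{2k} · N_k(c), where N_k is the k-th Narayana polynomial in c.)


E[X³] = σ⁶ (1 + 3c + c²) (third MP moment). With σ² = 8 (so σ⁶ = 512) and c = 8/42 = 0.190476: E[X³] = 512 · (1 + 3·0.190476 + (0.190476)²) = 512 · 1.607710.

So E[X^3] = 823.147392.


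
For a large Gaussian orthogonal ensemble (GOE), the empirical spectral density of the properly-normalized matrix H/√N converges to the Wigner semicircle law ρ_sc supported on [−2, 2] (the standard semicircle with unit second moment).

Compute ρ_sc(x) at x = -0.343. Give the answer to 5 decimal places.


ρ_sc(x) = (1/(2π)) √(4 − x²). With x = -0.343:
  4 − x² = 4 − (-0.343)² = 4 − 0.117649 = 3.882351.
  √(4 − x²) = 1.970368.
  1/(2π) = 0.159155.
  ρ_sc(-0.343) = 0.159155 · 1.970368 = 0.313594.

Rounded to 5 decimal places: ρ_sc(-0.343) ≈ 0.31359.


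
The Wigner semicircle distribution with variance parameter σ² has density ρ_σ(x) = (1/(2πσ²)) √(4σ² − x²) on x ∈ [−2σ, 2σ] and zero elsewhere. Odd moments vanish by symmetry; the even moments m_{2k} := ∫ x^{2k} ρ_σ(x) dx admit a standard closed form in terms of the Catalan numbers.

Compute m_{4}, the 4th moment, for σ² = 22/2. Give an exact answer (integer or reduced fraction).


By the scaled semicircle moment identity, m_{2k} = σ^{2k} · C_k with k = 2.
C_2 = (1/(k+1)) · C(2k, k) = (1/3) · C(4, 2) = (1/3) · 6 = 2.
σ^{2k} = (σ²)^k = (22/2)^2 = 121.

Therefore m_{4} = σ^{4} · C_2 = 121 · 2 = 242.


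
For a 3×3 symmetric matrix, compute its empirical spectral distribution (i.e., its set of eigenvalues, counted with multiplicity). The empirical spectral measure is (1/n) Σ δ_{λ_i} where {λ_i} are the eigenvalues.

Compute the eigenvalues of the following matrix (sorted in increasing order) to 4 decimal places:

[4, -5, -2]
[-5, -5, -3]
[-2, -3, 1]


Since M is real symmetric, all three eigenvalues are real; they are the roots of det(λI − M) = λ³ − (tr M) λ² + s λ − det M, where s is the sum of the principal 2×2 minors.
tr M = 4 + (-5) + 1 = 0.
s = (4·(-5) − (-5)²) + (4·1 − (-2)²) + ((-5)·1 − (-3)²) = -45 + 0 + (-14) = -59.
det M (expand along row 1) = 4·(-14) − (-5)·(-11) + (-2)·5 = -121.
Characteristic polynomial: λ³ − 59λ + 121 = 0.
Substitute λ = y + (tr M)/3 = y + 0.000000 to remove the quadratic term: y³ + p·y + q = 0 with p = s − (tr M)²/3 = -59.000000 and q = −2(tr M)³/27 + (tr M)·s/3 − det M = 121.000000.
Three real roots ⇒ use the trigonometric (Viète) form: r = 2√(−p/3) = 8.869423, φ = arccos(3q/(p·r)) = arccos(-0.693680) = 2.337382 rad.
y_k = r·cos(φ/3 − 2πk/3) for k = 0, 1, 2 gives y = 6.310834, 2.241808, -8.552641.
λ_k = y_k + 0.000000 gives λ = 6.3108, 2.2418, -8.5526 (check: the sum is 0.0000 = tr M).

Eigenvalues sorted in increasing order: [-8.5526, 2.2418, 6.3108].


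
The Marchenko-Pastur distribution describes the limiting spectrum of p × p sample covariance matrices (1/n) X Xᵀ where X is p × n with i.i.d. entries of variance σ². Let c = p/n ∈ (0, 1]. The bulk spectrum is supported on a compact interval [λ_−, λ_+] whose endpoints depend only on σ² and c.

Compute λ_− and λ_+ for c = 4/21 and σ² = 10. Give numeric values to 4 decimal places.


c = 4/21 = 0.190476; √c = 0.436436.
λ_− = σ² (1 − √c)² = 10 · (1 − 0.436436)² = 10 · (0.563564)² = 3.176046.
λ_+ = σ² (1 + √c)² = 10 · (1 + 0.436436)² = 10 · (1.436436)² = 20.633478.

Rounded to 4 decimal places: λ_− ≈ 3.1760, λ_+ ≈ 20.6335.


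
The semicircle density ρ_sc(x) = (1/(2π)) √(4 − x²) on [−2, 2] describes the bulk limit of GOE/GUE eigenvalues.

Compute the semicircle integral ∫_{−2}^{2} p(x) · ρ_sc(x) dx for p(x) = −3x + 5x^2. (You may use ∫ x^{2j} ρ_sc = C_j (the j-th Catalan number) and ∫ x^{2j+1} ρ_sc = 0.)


Write p(x) = Σ a_i x^i, split into monomials and integrate each against ρ_sc separately.
Using ∫ x^{2j} ρ_sc = C_j = (1/(j+1)) C(2j, j) (Catalan numbers) and ∫ x^{2j+1} ρ_sc = 0 (odd monomials vanish by symmetry):
  i = 1 (odd): ∫ x^1 ρ_sc = 0 (vanishes)
  i = 2 (even): a_2 · C_{1} = 5 · 1 = 5

Summing the contributions: ∫_{−2}^{2} p(x) ρ_sc(x) dx = 5.


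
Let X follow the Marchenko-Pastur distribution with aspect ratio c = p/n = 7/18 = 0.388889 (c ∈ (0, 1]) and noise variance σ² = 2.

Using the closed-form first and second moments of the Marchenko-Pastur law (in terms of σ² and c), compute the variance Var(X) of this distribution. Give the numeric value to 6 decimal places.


Recall the MP moments m_1 = E[X] = σ² and m_2 = E[X²] = σ⁴ (1 + c).
m_1 = E[X] = σ² = 2, so m_1² = 4.
m_2 = E[X²] = σ⁴ (1 + c) = 4 · (1 + 0.388889) = 4 · 1.388889 = 5.555556.
(Note m_2 − m_1² simplifies to c · σ⁴ = 0.388889 · 4.)

Var(X) = m_2 − m_1² = 5.555556 − 4 = 1.555556.


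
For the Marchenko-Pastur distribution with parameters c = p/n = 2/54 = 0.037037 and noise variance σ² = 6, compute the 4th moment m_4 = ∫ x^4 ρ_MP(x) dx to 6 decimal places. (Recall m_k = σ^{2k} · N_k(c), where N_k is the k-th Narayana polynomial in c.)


E[X⁴] = σ⁸ (1 + 6c + 6c² + c³) (fourth MP moment). With σ² = 6 (so σ⁸ = 1296) and c = 2/54 = 0.037037: E[X⁴] = 1296 · (1 + 6·0.037037 + 6·(0.037037)² + (0.037037)³) = 1296 · 1.230503.

So E[X^4] = 1594.732510.


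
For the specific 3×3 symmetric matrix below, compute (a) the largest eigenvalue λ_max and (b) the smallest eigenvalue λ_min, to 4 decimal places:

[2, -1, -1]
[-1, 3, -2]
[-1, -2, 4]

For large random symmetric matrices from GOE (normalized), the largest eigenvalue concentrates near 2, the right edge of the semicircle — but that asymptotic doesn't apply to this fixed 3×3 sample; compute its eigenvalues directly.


Since M is real symmetric, all three eigenvalues are real; they are the roots of det(λI − M) = λ³ − (tr M) λ² + s λ − det M, where s is the sum of the principal 2×2 minors.
tr M = 2 + 3 + 4 = 9.
s = (2·3 − (-1)²) + (2·4 − (-1)²) + (3·4 − (-2)²) = 5 + 7 + 8 = 20.
det M (expand along row 1) = 2·8 − (-1)·(-6) + (-1)·5 = 5.
Characteristic polynomial: λ³ − 9λ² + 20λ − 5 = 0.
Substitute λ = y + (tr M)/3 = y + 3.000000 to remove the quadratic term: y³ + p·y + q = 0 with p = s − (tr M)²/3 = -7.000000 and q = −2(tr M)³/27 + (tr M)·s/3 − det M = 1.000000.
Three real roots ⇒ use the trigonometric (Viète) form: r = 2√(−p/3) = 3.055050, φ = arccos(3q/(p·r)) = arccos(-0.140283) = 1.711543 rad.
y_k = r·cos(φ/3 − 2πk/3) for k = 0, 1, 2 gives y = 2.571201, 0.143277, -2.714479.
λ_k = y_k + 3.000000 gives λ = 5.5712, 3.1433, 0.2855 (check: the sum is 9.0000 = tr M).

Hence λ_max = 5.5712 and λ_min = 0.2855.


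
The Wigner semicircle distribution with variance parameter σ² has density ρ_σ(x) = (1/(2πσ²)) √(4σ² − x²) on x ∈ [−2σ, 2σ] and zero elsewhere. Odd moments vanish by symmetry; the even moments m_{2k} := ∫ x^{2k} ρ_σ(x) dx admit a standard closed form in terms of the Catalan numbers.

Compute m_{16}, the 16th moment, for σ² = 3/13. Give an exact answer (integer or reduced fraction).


By the scaled semicircle moment identity, m_{2k} = σ^{2k} · C_k with k = 8.
C_8 = (1/(k+1)) · C(2k, k) = (1/9) · C(16, 8) = (1/9) · 12870 = 1430.
σ^{2k} = (σ²)^k = (3/13)^8 = 6561/815730721.

Therefore m_{16} = σ^{16} · C_8 = (6561/815730721) · 1430 = 721710/62748517.


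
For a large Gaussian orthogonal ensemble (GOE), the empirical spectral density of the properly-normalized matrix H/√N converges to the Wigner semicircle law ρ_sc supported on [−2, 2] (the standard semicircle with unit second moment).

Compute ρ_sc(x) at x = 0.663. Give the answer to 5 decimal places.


ρ_sc(x) = (1/(2π)) √(4 − x²). With x = 0.663:
  4 − x² = 4 − (0.663)² = 4 − 0.439569 = 3.560431.
  √(4 − x²) = 1.886910.
  1/(2π) = 0.159155.
  ρ_sc(0.663) = 0.159155 · 1.886910 = 0.300311.

Rounded to 5 decimal places: ρ_sc(0.663) ≈ 0.30031.


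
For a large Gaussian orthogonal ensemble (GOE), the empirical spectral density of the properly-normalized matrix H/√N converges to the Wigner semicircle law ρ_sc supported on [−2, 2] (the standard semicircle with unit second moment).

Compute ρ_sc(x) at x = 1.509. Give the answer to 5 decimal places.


ρ_sc(x) = (1/(2π)) √(4 − x²). With x = 1.509:
  4 − x² = 4 − (1.509)² = 4 − 2.277081 = 1.722919.
  √(4 − x²) = 1.312600.
  1/(2π) = 0.159155.
  ρ_sc(1.509) = 0.159155 · 1.312600 = 0.208907.

Rounded to 5 decimal places: ρ_sc(1.509) ≈ 0.20891.


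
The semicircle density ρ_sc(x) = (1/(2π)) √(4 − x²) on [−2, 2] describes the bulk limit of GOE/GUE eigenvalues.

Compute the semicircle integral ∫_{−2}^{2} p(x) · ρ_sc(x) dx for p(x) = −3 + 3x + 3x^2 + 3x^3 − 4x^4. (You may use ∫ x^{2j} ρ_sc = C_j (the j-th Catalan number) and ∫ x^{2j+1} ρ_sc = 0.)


Write p(x) = Σ a_i x^i, split into monomials and integrate each against ρ_sc separately.
Using ∫ x^{2j} ρ_sc = C_j = (1/(j+1)) C(2j, j) (Catalan numbers) and ∫ x^{2j+1} ρ_sc = 0 (odd monomials vanish by symmetry):
  i = 0 (even): a_0 · C_{0} = -3 · 1 = -3
  i = 1 (odd): ∫ x^1 ρ_sc = 0 (vanishes)
  i = 2 (even): a_2 · C_{1} = 3 · 1 = 3
  i = 3 (odd): ∫ x^3 ρ_sc = 0 (vanishes)
  i = 4 (even): a_4 · C_{2} = -4 · 2 = -8

Summing the contributions: ∫_{−2}^{2} p(x) ρ_sc(x) dx = (-3) + 3 + (-8) = -8.


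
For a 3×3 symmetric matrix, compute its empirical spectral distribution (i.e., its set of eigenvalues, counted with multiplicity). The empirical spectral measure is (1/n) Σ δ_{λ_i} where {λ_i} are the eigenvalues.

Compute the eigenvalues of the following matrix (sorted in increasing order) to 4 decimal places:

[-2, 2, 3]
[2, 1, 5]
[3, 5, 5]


Since M is real symmetric, all three eigenvalues are real; they are the roots of det(λI − M) = λ³ − (tr M) λ² + s λ − det M, where s is the sum of the principal 2×2 minors.
tr M = -2 + 1 + 5 = 4.
s = ((-2)·1 − 2²) + ((-2)·5 − 3²) + (1·5 − 5²) = -6 + (-19) + (-20) = -45.
det M (expand along row 1) = (-2)·(-20) − 2·(-5) + 3·7 = 71.
Characteristic polynomial: λ³ − 4λ² − 45λ − 71 = 0.
Substitute λ = y + (tr M)/3 = y + 1.333333 to remove the quadratic term: y³ + p·y + q = 0 with p = s − (tr M)²/3 = -50.333333 and q = −2(tr M)³/27 + (tr M)·s/3 − det M = -135.740741.
Three real roots ⇒ use the trigonometric (Viète) form: r = 2√(−p/3) = 8.192137, φ = arccos(3q/(p·r)) = arccos(0.987594) = 0.157680 rad.
y_k = r·cos(φ/3 − 2πk/3) for k = 0, 1, 2 gives y = 8.180824, -3.717692, -4.463132.
λ_k = y_k + 1.333333 gives λ = 9.5142, -2.3844, -3.1298 (check: the sum is 4.0000 = tr M).

Eigenvalues sorted in increasing order: [-3.1298, -2.3844, 9.5142].


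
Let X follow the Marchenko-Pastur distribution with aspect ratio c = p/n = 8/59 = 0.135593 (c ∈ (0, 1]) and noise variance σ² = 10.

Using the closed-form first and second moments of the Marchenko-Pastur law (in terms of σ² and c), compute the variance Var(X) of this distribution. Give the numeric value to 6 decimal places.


Recall the MP moments m_1 = E[X] = σ² and m_2 = E[X²] = σ⁴ (1 + c).
m_1 = E[X] = σ² = 10, so m_1² = 100.
m_2 = E[X²] = σ⁴ (1 + c) = 100 · (1 + 0.135593) = 100 · 1.135593 = 113.559322.
(Note m_2 − m_1² simplifies to c · σ⁴ = 0.135593 · 100.)

Var(X) = m_2 − m_1² = 113.559322 − 100 = 13.559322.


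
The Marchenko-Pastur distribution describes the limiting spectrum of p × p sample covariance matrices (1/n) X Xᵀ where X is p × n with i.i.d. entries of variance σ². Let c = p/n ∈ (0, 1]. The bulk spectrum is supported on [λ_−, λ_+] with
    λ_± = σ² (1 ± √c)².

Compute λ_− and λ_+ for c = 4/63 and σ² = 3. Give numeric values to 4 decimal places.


c = 4/63 = 0.063492; √c = 0.251976.
λ_− = σ² (1 − √c)² = 3 · (1 − 0.251976)² = 3 · (0.748024)² = 1.678618.
λ_+ = σ² (1 + √c)² = 3 · (1 + 0.251976)² = 3 · (1.251976)² = 4.702334.

Rounded to 4 decimal places: λ_− ≈ 1.6786, λ_+ ≈ 4.7023.


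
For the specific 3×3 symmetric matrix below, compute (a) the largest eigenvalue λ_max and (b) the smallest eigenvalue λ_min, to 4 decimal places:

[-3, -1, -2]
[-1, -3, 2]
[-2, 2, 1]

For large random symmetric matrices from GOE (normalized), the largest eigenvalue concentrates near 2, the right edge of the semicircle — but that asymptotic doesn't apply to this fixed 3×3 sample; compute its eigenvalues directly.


Since M is real symmetric, all three eigenvalues are real; they are the roots of det(λI − M) = λ³ − (tr M) λ² + s λ − det M, where s is the sum of the principal 2×2 minors.
tr M = -3 + (-3) + 1 = -5.
s = ((-3)·(-3) − (-1)²) + ((-3)·1 − (-2)²) + ((-3)·1 − 2²) = 8 + (-7) + (-7) = -6.
det M (expand along row 1) = (-3)·(-7) − (-1)·3 + (-2)·(-8) = 40.
Characteristic polynomial: λ³ + 5λ² − 6λ − 40 = 0.
Substitute λ = y + (tr M)/3 = y − 1.666667 to remove the quadratic term: y³ + p·y + q = 0 with p = s − (tr M)²/3 = -14.333333 and q = −2(tr M)³/27 + (tr M)·s/3 − det M = -20.740741.
Three real roots ⇒ use the trigonometric (Viète) form: r = 2√(−p/3) = 4.371626, φ = arccos(3q/(p·r)) = arccos(0.993014) = 0.118273 rad.
y_k = r·cos(φ/3 − 2πk/3) for k = 0, 1, 2 gives y = 4.368229, -2.034895, -2.333333.
λ_k = y_k − 1.666667 gives λ = 2.7016, -3.7016, -4.0000 (check: the sum is -5.0000 = tr M).

Hence λ_max = 2.7016 and λ_min = -4.0000.


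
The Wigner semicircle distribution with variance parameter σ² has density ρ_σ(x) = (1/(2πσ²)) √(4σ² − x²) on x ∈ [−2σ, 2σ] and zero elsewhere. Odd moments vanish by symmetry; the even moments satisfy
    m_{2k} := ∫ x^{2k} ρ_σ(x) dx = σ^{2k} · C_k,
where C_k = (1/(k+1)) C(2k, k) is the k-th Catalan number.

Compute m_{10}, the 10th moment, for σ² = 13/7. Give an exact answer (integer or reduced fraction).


By the scaled semicircle moment identity, m_{2k} = σ^{2k} · C_k with k = 5.
C_5 = (1/(k+1)) · C(2k, k) = (1/6) · C(10, 5) = (1/6) · 252 = 42.
σ^{2k} = (σ²)^k = (13/7)^5 = 371293/16807.

Therefore m_{10} = σ^{10} · C_5 = (371293/16807) · 42 = 2227758/2401.


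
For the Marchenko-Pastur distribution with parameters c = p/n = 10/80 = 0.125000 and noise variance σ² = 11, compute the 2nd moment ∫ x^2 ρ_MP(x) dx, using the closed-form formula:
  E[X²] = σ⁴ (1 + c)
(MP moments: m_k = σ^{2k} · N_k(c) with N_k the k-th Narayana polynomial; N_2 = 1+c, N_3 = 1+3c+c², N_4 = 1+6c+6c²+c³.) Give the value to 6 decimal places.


E[X²] = σ⁴ (1 + c) (second MP moment). With σ² = 11 (so σ⁴ = 121) and c = 10/80 = 0.125000: E[X²] = 121 · (1 + 0.125000) = 121 · 1.125000.

So E[X^2] = 136.125000.


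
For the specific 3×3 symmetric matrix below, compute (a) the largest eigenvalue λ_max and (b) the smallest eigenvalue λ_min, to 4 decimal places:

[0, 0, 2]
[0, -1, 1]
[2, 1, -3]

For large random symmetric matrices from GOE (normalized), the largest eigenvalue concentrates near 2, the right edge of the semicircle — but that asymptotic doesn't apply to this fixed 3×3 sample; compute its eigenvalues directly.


Since M is real symmetric, all three eigenvalues are real; they are the roots of det(λI − M) = λ³ − (tr M) λ² + s λ − det M, where s is the sum of the principal 2×2 minors.
tr M = 0 + (-1) + (-3) = -4.
s = (0·(-1) − 0²) + (0·(-3) − 2²) + ((-1)·(-3) − 1²) = 0 + (-4) + 2 = -2.
det M (expand along row 1) = 0·2 − 0·(-2) + 2·2 = 4.
Characteristic polynomial: λ³ + 4λ² − 2λ − 4 = 0.
Substitute λ = y + (tr M)/3 = y − 1.333333 to remove the quadratic term: y³ + p·y + q = 0 with p = s − (tr M)²/3 = -7.333333 and q = −2(tr M)³/27 + (tr M)·s/3 − det M = 3.407407.
Three real roots ⇒ use the trigonometric (Viète) form: r = 2√(−p/3) = 3.126944, φ = arccos(3q/(p·r)) = arccos(-0.445783) = 2.032845 rad.
y_k = r·cos(φ/3 − 2πk/3) for k = 0, 1, 2 gives y = 2.436108, 0.479699, -2.915807.
λ_k = y_k − 1.333333 gives λ = 1.1028, -0.8536, -4.2491 (check: the sum is -4.0000 = tr M).

Hence λ_max = 1.1028 and λ_min = -4.2491.


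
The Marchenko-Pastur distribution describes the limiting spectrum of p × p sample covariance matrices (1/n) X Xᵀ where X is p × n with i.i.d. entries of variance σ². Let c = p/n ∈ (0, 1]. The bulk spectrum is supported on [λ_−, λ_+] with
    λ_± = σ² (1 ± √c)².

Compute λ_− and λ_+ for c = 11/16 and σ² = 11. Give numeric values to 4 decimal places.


c = 11/16 = 0.687500; √c = 0.829156.
λ_− = σ² (1 − √c)² = 11 · (1 − 0.829156)² = 11 · (0.170844)² = 0.321064.
λ_+ = σ² (1 + √c)² = 11 · (1 + 0.829156)² = 11 · (1.829156)² = 36.803936.

Rounded to 4 decimal places: λ_− ≈ 0.3211, λ_+ ≈ 36.8039.
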